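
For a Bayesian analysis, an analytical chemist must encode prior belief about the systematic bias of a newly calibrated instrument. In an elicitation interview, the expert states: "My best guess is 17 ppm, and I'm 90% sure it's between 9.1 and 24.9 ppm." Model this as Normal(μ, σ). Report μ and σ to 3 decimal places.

μ = 17.000, σ = 4.803

A symmetric 90% interval runs μ ± z·σ with z = 1.645.
Half-width = 7.9, so σ = 7.9/1.645 = 4.803.
μ is the stated best guess, 17.000.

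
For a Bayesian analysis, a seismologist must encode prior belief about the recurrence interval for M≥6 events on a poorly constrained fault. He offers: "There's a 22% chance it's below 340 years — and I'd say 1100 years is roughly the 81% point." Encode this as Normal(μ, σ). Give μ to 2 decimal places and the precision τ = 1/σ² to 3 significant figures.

μ = 695.66, τ = 4.71e-06

The p-quantile of Normal(μ,σ) is μ + z_p·σ, with z_{0.22} = -0.7722 and z_{0.81} = 0.8779.
Eliminate σ: μ = (z₂·x₁ − z₁·x₂)/(z₂ − z₁) = (0.8779·340 − (-0.7722)·1100)/1.65 = 695.66.
Then σ = (x₂ − x₁)/(z₂ − z₁) = (1100 − 340)/1.65 = 460.58.
Precision τ = 1/σ² = 1/460.6² = 4.71e-06.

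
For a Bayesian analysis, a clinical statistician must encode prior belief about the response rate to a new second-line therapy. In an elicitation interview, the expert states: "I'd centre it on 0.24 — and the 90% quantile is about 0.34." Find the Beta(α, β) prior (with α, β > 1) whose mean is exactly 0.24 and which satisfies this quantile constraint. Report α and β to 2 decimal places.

With mean 0.24 fixed, write α = 0.24s, β = 0.76s where s = α+β.
Need P(θ < 0.34) = 0.9 under Beta(0.24s, 0.76s). Normal approximation: (q−m)/√(m(1−m)/s) ≈ z_{0.9} = 1.28, so s ≈ 0.24·0.76·(1.28)²/(0.34−0.24)² = 30.0.
At s = 30.0: P(θ<0.34) ≈ 0.895. Adjusting to match 0.9 gives s ≈ 31.51.
So α = 0.24·31.51 ≈ 7.56, β = 0.76·31.51 ≈ 23.95.

α ≈ 7.56, β ≈ 23.95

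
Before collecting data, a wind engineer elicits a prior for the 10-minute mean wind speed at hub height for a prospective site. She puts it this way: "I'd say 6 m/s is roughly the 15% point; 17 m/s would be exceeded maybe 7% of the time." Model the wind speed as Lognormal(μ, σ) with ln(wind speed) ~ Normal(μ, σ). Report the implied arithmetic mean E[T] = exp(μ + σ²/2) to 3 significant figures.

E[T] ≈ 10 m/s

If T ~ Lognormal(μ,σ) then ln T ~ Normal(μ,σ), so the p-quantile of ln T is μ + z_p·σ.
ln(6) = 1.792 and ln(17) = 2.833; z_{0.15} = -1.036, z_{0.93} = 1.476.
σ = (2.833 − 1.792)/(1.476 − (-1.036)) = 0.415.
μ = 1.792 − (-1.036)·0.415 = 2.221.
E[T] = exp(μ + σ²/2) = exp(2.221 + 0.0859) = 10 m/s.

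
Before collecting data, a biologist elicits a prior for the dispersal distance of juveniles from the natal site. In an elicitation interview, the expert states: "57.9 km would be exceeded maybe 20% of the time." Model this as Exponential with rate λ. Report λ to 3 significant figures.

λ ≈ 0.0278

P(T > 57.9) = e^(−λ·57.9) = 0.2, so λ = −ln(0.2)/57.9 = 0.0278.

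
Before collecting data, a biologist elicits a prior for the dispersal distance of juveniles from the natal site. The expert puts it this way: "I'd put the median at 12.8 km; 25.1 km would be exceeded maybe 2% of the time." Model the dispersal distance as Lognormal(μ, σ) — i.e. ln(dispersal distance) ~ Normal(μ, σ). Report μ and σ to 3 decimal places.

μ ≈ 2.549, σ ≈ 0.328

If T ~ Lognormal(μ,σ) then ln T ~ Normal(μ,σ), so the p-quantile of ln T is μ + z_p·σ.
ln(12.8) = 2.549 and ln(25.1) = 3.223; z_{0.5} = 0, z_{0.98} = 2.054.
σ = (3.223 − 2.549)/(2.054 − (0)) = 0.328.
μ = 2.549 − (0)·0.328 = 2.549.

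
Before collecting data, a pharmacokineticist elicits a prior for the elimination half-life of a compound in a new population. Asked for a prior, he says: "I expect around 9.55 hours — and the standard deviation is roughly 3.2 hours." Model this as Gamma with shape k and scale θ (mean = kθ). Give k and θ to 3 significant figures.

For Gamma(k, scale θ): mean = kθ, variance = kθ², so CV = 1/√k.
CV = SD/mean = 3.2/9.55 = 0.3351, hence k = 1/CV² = 8.91.
Then θ = mean/k = 9.55/8.91 = 1.07.

k ≈ 8.91, θ ≈ 1.07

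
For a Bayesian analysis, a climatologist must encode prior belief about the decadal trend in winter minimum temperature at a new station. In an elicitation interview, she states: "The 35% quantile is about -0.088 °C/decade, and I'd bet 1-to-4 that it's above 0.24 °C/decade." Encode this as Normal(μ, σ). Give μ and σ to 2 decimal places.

The p-quantile of Normal(μ,σ) is μ + z_p·σ, with z_{0.35} = -0.3853 and z_{0.8} = 0.8416.
Eliminate σ: μ = (z₂·x₁ − z₁·x₂)/(z₂ − z₁) = (0.8416·-0.088 − (-0.3853)·0.24)/1.227 = 0.02.
Then σ = (x₂ − x₁)/(z₂ − z₁) = (0.24 − -0.088)/1.227 = 0.27.

μ = 0.02, σ = 0.27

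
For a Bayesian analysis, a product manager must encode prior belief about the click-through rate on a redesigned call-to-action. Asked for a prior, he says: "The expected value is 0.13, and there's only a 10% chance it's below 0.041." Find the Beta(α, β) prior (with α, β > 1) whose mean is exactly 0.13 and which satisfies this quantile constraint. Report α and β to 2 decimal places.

With mean 0.13 fixed, write α = 0.13s, β = 0.87s where s = α+β.
Need P(θ < 0.041) = 0.1 under Beta(0.13s, 0.87s). Normal approximation: (q−m)/√(m(1−m)/s) ≈ z_{0.1} = -1.28, so s ≈ 0.13·0.87·(-1.28)²/(0.041−0.13)² = 23.5.
At s = 23.5: P(θ<0.041) ≈ 0.058. Adjusting to match 0.1 gives s ≈ 17.02.
So α = 0.13·17.02 ≈ 2.21, β = 0.87·17.02 ≈ 14.81.

α ≈ 2.21, β ≈ 14.81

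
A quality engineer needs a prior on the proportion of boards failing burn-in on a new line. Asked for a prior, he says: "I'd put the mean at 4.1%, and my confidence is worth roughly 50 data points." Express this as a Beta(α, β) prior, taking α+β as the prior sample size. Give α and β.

Under the effective-sample-size interpretation, Beta(α, β) has prior mean α/(α+β) and prior sample size α+β.
So α+β = 50 and α/(α+β) = 0.041, giving α = 0.041·50 = 2.05 and β = 50 − 2.05 = 47.95.

α = 2.05, β = 47.95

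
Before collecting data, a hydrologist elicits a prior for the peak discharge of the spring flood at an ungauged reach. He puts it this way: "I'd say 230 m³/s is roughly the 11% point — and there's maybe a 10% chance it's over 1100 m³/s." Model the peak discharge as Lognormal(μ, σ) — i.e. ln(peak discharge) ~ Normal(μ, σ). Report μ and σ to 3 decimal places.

μ ≈ 6.203, σ ≈ 0.624

If T ~ Lognormal(μ,σ) then ln T ~ Normal(μ,σ), so the p-quantile of ln T is μ + z_p·σ.
ln(230) = 5.438 and ln(1100) = 7.003; z_{0.11} = -1.227, z_{0.9} = 1.282.
σ = (7.003 − 5.438)/(1.282 − (-1.227)) = 0.624.
μ = 5.438 − (-1.227)·0.624 = 6.203.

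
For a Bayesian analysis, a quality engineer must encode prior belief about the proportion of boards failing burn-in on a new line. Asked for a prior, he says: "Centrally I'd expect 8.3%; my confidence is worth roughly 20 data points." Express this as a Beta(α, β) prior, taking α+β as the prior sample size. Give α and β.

Under the effective-sample-size interpretation, Beta(α, β) has prior mean α/(α+β) and prior sample size α+β.
So α+β = 20 and α/(α+β) = 0.083, giving α = 0.083·20 = 1.66 and β = 20 − 1.66 = 18.34.

α = 1.66, β = 18.34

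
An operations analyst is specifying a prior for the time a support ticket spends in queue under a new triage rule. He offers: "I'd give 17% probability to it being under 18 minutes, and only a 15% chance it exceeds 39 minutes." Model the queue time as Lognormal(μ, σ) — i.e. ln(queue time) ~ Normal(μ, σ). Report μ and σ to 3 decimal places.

μ ≈ 3.261, σ ≈ 0.388

If T ~ Lognormal(μ,σ) then ln T ~ Normal(μ,σ), so the p-quantile of ln T is μ + z_p·σ.
ln(18) = 2.89 and ln(39) = 3.664; z_{0.17} = -0.9542, z_{0.85} = 1.036.
σ = (3.664 − 2.89)/(1.036 − (-0.9542)) = 0.388.
μ = 2.89 − (-0.9542)·0.388 = 3.261.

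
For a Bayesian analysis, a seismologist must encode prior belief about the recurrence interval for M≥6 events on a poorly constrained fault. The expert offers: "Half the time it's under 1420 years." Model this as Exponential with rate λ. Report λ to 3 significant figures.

λ ≈ 0.000488

Exponential median = ln 2 / λ, so λ = ln 2 / 1420.0 = 0.000488.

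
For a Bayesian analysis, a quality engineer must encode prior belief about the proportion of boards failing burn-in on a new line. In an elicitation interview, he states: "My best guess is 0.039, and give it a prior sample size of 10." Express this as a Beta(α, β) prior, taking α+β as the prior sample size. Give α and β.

Under the effective-sample-size interpretation, Beta(α, β) has prior mean α/(α+β) and prior sample size α+β.
So α+β = 10 and α/(α+β) = 0.039, giving α = 0.039·10 = 0.39 and β = 10 − 0.39 = 9.61.

α = 0.39, β = 9.61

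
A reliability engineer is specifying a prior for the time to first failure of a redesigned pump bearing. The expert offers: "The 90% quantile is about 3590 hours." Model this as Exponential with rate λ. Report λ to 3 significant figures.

λ ≈ 0.000641

P(T < 3590.0) = 1 − e^(−λ·3590.0) = 0.9, so λ = −ln(1−0.9)/3590.0 = −ln(0.1)/3590.0 = 0.000641.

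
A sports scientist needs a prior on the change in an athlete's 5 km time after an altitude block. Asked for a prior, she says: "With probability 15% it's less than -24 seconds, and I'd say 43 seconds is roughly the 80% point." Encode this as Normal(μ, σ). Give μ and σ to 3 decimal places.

μ = 12.975, σ = 35.675

The p-quantile of Normal(μ,σ) is μ + z_p·σ, with z_{0.15} = -1.036 and z_{0.8} = 0.8416.
Eliminate σ: μ = (z₂·x₁ − z₁·x₂)/(z₂ − z₁) = (0.8416·-24 − (-1.036)·43)/1.878 = 12.975.
Then σ = (x₂ − x₁)/(z₂ − z₁) = (43 − -24)/1.878 = 35.675.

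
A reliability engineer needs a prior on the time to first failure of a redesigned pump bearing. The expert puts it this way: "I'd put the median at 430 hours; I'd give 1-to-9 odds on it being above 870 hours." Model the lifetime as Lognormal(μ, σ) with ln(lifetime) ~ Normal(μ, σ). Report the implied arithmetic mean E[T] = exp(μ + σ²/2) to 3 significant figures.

E[T] ≈ 500 hours

If T ~ Lognormal(μ,σ) then ln T ~ Normal(μ,σ), so the p-quantile of ln T is μ + z_p·σ.
ln(430) = 6.064 and ln(870) = 6.768; z_{0.5} = 0, z_{0.9} = 1.282.
σ = (6.768 − 6.064)/(1.282 − (0)) = 0.550.
μ = 6.064 − (0)·0.550 = 6.064.
E[T] = exp(μ + σ²/2) = exp(6.064 + 0.1512) = 500 hours.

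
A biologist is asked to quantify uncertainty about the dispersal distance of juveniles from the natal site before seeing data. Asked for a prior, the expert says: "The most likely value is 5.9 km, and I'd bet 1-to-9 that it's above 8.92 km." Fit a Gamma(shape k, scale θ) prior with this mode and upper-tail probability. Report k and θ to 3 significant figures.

Gamma(k,θ) with k>1 has mode (k−1)θ, so θ = 5.9/(k−1).
Need P(X < 8.92) = 0.9 with θ tied to k this way. Start at k = 2, θ = 5.9: P(X<8.92) ≈ 0.446.
Too low — raise k to concentrate. Iterating converges to k ≈ 11.9.
Then θ = 5.9/(11.9−1) ≈ 0.541.

k ≈ 11.9, θ ≈ 0.541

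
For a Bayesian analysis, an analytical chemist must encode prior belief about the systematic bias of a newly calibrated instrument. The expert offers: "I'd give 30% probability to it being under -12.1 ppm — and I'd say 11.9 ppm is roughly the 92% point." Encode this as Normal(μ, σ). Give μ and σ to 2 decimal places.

The p-quantile of Normal(μ,σ) is μ + z_p·σ, with z_{0.3} = -0.5244 and z_{0.92} = 1.405.
Eliminate σ: μ = (z₂·x₁ − z₁·x₂)/(z₂ − z₁) = (1.405·-12.1 − (-0.5244)·11.9)/1.929 = -5.58.
Then σ = (x₂ − x₁)/(z₂ − z₁) = (11.9 − -12.1)/1.929 = 12.44.

μ = -5.58, σ = 12.44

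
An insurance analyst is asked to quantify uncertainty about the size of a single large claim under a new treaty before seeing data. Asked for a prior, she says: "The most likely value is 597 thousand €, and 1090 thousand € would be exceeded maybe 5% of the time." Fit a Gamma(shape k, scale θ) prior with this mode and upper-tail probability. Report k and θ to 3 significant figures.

k ≈ 8.69, θ ≈ 77.7

Gamma(k,θ) with k>1 has mode (k−1)θ, so θ = 597/(k−1).
Need P(X < 1090) = 0.95 with θ tied to k this way. Start at k = 2, θ = 597: P(X<1090) ≈ 0.545.
Too low — raise k to concentrate. Iterating converges to k ≈ 8.69.
Then θ = 597/(8.69−1) ≈ 77.7.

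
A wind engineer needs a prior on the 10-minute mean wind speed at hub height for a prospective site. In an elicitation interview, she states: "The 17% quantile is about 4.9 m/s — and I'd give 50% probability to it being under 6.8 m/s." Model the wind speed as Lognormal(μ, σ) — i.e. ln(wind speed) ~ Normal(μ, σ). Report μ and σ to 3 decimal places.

If T ~ Lognormal(μ,σ) then ln T ~ Normal(μ,σ), so the p-quantile of ln T is μ + z_p·σ.
ln(4.9) = 1.589 and ln(6.8) = 1.917; z_{0.17} = -0.9542, z_{0.5} = 0.
σ = (1.917 − 1.589)/(0 − (-0.9542)) = 0.343.
μ = 1.589 − (-0.9542)·0.343 = 1.917.

μ ≈ 1.917, σ ≈ 0.343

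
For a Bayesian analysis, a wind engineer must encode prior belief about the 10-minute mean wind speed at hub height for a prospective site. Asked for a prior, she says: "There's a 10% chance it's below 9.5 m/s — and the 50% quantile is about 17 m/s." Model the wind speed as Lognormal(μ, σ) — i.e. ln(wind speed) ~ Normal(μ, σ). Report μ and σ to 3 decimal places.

μ ≈ 2.833, σ ≈ 0.454

If T ~ Lognormal(μ,σ) then ln T ~ Normal(μ,σ), so the p-quantile of ln T is μ + z_p·σ.
ln(9.5) = 2.251 and ln(17) = 2.833; z_{0.1} = -1.282, z_{0.5} = 0.
σ = (2.833 − 2.251)/(0 − (-1.282)) = 0.454.
μ = 2.251 − (-1.282)·0.454 = 2.833.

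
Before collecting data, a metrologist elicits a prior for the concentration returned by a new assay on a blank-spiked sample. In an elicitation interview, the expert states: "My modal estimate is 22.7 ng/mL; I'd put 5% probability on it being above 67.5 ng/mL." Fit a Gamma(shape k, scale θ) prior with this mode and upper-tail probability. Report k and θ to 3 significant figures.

k ≈ 3.23, θ ≈ 10.2

Gamma(k,θ) with k>1 has mode (k−1)θ, so θ = 22.7/(k−1).
Need P(X < 67.5) = 0.95 with θ tied to k this way. Start at k = 2, θ = 22.7: P(X<67.5) ≈ 0.797.
Too low — raise k to concentrate. Iterating converges to k ≈ 3.23.
Then θ = 22.7/(3.23−1) ≈ 10.2.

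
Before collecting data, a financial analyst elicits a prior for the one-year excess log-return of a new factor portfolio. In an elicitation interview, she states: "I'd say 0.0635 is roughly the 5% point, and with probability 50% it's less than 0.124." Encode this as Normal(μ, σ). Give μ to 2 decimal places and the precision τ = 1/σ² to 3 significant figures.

The p-quantile of Normal(μ,σ) is μ + z_p·σ, with z_{0.05} = -1.645 and z_{0.5} = 0.
Eliminate σ: μ = (z₂·x₁ − z₁·x₂)/(z₂ − z₁) = (0·0.0635 − (-1.645)·0.124)/1.645 = 0.12.
Then σ = (x₂ − x₁)/(z₂ − z₁) = (0.124 − 0.0635)/1.645 = 0.04.
Precision τ = 1/σ² = 1/0.03678² = 739.

μ = 0.12, τ = 739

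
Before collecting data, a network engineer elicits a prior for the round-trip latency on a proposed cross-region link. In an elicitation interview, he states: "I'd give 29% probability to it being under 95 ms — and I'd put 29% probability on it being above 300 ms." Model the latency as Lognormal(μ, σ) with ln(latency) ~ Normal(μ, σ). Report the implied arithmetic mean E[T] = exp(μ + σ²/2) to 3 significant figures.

E[T] ≈ 290 ms

If T ~ Lognormal(μ,σ) then ln T ~ Normal(μ,σ), so the p-quantile of ln T is μ + z_p·σ.
ln(95) = 4.554 and ln(300) = 5.704; z_{0.29} = -0.5534, z_{0.71} = 0.5534.
σ = (5.704 − 4.554)/(0.5534 − (-0.5534)) = 1.039.
μ = 4.554 − (-0.5534)·1.039 = 5.129.
E[T] = exp(μ + σ²/2) = exp(5.129 + 0.5397) = 290 ms.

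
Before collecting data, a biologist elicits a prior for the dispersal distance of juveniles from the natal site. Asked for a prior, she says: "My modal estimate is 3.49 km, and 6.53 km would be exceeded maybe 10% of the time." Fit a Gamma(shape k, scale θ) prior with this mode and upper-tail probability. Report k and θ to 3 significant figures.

Gamma(k,θ) with k>1 has mode (k−1)θ, so θ = 3.49/(k−1).
Need P(X < 6.53) = 0.9 with θ tied to k this way. Start at k = 2, θ = 3.49: P(X<6.53) ≈ 0.558.
Too low — raise k to concentrate. Iterating converges to k ≈ 5.87.
Then θ = 3.49/(5.87−1) ≈ 0.717.

k ≈ 5.87, θ ≈ 0.717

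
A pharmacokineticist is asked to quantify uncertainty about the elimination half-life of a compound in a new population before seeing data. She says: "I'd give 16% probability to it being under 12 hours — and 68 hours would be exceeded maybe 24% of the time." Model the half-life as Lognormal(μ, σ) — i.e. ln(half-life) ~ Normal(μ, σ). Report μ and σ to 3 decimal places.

If T ~ Lognormal(μ,σ) then ln T ~ Normal(μ,σ), so the p-quantile of ln T is μ + z_p·σ.
ln(12) = 2.485 and ln(68) = 4.22; z_{0.16} = -0.9945, z_{0.76} = 0.7063.
σ = (4.22 − 2.485)/(0.7063 − (-0.9945)) = 1.020.
μ = 2.485 − (-0.9945)·1.020 = 3.499.

μ ≈ 3.499, σ ≈ 1.020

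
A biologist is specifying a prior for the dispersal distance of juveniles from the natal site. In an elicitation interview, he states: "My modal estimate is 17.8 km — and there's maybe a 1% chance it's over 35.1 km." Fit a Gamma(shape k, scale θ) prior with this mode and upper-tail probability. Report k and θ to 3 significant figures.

Gamma(k,θ) with k>1 has mode (k−1)θ, so θ = 17.8/(k−1).
Need P(X < 35.1) = 0.99 with θ tied to k this way. Start at k = 2, θ = 17.8: P(X<35.1) ≈ 0.586.
Too low — raise k to concentrate. Iterating converges to k ≈ 11.7.
Then θ = 17.8/(11.7−1) ≈ 1.67.

k ≈ 11.7, θ ≈ 1.67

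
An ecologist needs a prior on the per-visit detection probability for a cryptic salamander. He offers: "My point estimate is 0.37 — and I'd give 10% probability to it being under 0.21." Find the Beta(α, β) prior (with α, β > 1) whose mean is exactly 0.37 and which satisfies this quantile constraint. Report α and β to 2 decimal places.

α ≈ 5.07, β ≈ 8.63

With mean 0.37 fixed, write α = 0.37s, β = 0.63s where s = α+β.
Need P(θ < 0.21) = 0.1 under Beta(0.37s, 0.63s). Normal approximation: (q−m)/√(m(1−m)/s) ≈ z_{0.1} = -1.28, so s ≈ 0.37·0.63·(-1.28)²/(0.21−0.37)² = 15.0.
At s = 15.0: P(θ<0.21) ≈ 0.089. Adjusting to match 0.1 gives s ≈ 13.70.
So α = 0.37·13.70 ≈ 5.07, β = 0.63·13.70 ≈ 8.63.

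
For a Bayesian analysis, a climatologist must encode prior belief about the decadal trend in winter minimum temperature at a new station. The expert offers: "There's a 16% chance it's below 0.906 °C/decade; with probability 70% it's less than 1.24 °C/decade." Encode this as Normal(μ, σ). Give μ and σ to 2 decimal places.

The p-quantile of Normal(μ,σ) is μ + z_p·σ, with z_{0.16} = -0.9945 and z_{0.7} = 0.5244.
Eliminate σ: μ = (z₂·x₁ − z₁·x₂)/(z₂ − z₁) = (0.5244·0.906 − (-0.9945)·1.24)/1.519 = 1.12.
Then σ = (x₂ − x₁)/(z₂ − z₁) = (1.24 − 0.906)/1.519 = 0.22.

μ = 1.12, σ = 0.22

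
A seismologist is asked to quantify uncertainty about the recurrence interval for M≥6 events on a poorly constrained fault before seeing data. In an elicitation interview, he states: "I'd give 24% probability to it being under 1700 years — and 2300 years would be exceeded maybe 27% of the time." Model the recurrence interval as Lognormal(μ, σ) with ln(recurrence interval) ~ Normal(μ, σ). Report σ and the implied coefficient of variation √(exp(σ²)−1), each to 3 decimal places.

σ ≈ 0.229, CV ≈ 0.232

If T ~ Lognormal(μ,σ) then ln T ~ Normal(μ,σ), so the p-quantile of ln T is μ + z_p·σ.
ln(1700) = 7.438 and ln(2300) = 7.741; z_{0.24} = -0.7063, z_{0.73} = 0.6128.
σ = (7.741 − 7.438)/(0.6128 − (-0.7063)) = 0.229.
μ = 7.438 − (-0.7063)·0.229 = 7.600.
CV = √(exp(σ²)−1) = √(exp(0.0525)−1) = 0.232.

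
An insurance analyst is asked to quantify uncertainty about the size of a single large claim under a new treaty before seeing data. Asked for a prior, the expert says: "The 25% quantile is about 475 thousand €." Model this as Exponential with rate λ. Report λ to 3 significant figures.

P(T < 475.0) = 1 − e^(−λ·475.0) = 0.25, so λ = −ln(1−0.25)/475.0 = −ln(0.75)/475.0 = 0.000606.

λ ≈ 0.000606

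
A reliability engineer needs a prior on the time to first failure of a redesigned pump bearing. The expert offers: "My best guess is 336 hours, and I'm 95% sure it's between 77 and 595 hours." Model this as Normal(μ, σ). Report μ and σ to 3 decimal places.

A symmetric 95% interval runs μ ± z·σ with z = 1.96.
Half-width = 259, so σ = 259/1.96 = 132.145.
μ is the stated best guess, 336.000.

μ = 336.000, σ = 132.145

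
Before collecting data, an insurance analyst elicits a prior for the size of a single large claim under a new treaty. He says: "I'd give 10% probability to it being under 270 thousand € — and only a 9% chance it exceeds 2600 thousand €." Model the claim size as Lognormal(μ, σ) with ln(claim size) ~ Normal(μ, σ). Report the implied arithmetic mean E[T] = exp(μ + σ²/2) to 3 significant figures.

E[T] ≈ 1190 thousand €

If T ~ Lognormal(μ,σ) then ln T ~ Normal(μ,σ), so the p-quantile of ln T is μ + z_p·σ.
ln(270) = 5.598 and ln(2600) = 7.863; z_{0.1} = -1.282, z_{0.91} = 1.341.
σ = (7.863 − 5.598)/(1.341 − (-1.282)) = 0.864.
μ = 5.598 − (-1.282)·0.864 = 6.705.
E[T] = exp(μ + σ²/2) = exp(6.705 + 0.3730) = 1190 thousand €.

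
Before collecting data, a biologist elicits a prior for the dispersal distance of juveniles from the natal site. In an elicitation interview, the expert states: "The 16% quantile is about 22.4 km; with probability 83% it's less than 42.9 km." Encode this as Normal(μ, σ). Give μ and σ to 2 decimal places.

The p-quantile of Normal(μ,σ) is μ + z_p·σ, with z_{0.16} = -0.9945 and z_{0.83} = 0.9542.
Eliminate σ: μ = (z₂·x₁ − z₁·x₂)/(z₂ − z₁) = (0.9542·22.4 − (-0.9945)·42.9)/1.949 = 32.86.
Then σ = (x₂ − x₁)/(z₂ − z₁) = (42.9 − 22.4)/1.949 = 10.52.

μ = 32.86, σ = 10.52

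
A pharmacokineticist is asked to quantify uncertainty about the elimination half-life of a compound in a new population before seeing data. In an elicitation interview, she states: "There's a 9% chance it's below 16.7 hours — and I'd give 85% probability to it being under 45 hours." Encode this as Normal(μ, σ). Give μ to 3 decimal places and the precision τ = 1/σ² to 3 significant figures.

μ = 32.661, τ = 0.00706

For Normal(μ,σ), the p-quantile is μ + z_p·σ. Here z_{0.09} = -1.341, z_{0.85} = 1.036.
So 16.7 = μ − 1.341σ and 45 = μ + 1.036σ.
Subtracting: σ = (45 − 16.7)/(1.036 − (-1.341)) = 11.905.
Then μ = 16.7 − (-1.341)·11.905 = 32.661.
Precision τ = 1/σ² = 1/11.9² = 0.00706.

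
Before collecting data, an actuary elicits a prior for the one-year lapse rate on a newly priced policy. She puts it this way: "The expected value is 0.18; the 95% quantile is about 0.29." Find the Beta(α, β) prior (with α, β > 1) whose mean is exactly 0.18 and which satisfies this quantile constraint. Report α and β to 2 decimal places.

With mean 0.18 fixed, write α = 0.18s, β = 0.82s where s = α+β.
Need P(θ < 0.29) = 0.95 under Beta(0.18s, 0.82s). Normal approximation: (q−m)/√(m(1−m)/s) ≈ z_{0.95} = 1.64, so s ≈ 0.18·0.82·(1.64)²/(0.29−0.18)² = 33.0.
At s = 33.0: P(θ<0.29) ≈ 0.938. Adjusting to match 0.95 gives s ≈ 38.10.
So α = 0.18·38.10 ≈ 6.86, β = 0.82·38.10 ≈ 31.24.

α ≈ 6.86, β ≈ 31.24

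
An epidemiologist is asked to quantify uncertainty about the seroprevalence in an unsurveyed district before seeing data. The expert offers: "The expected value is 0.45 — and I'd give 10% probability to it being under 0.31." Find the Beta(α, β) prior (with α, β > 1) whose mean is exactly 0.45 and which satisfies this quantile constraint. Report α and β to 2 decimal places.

With mean 0.45 fixed, write α = 0.45s, β = 0.55s where s = α+β.
Need P(θ < 0.31) = 0.1 under Beta(0.45s, 0.55s). Normal approximation: (q−m)/√(m(1−m)/s) ≈ z_{0.1} = -1.28, so s ≈ 0.45·0.55·(-1.28)²/(0.31−0.45)² = 20.7.
At s = 20.7: P(θ<0.31) ≈ 0.096. Adjusting to match 0.1 gives s ≈ 20.05.
So α = 0.45·20.05 ≈ 9.02, β = 0.55·20.05 ≈ 11.03.

α ≈ 9.02, β ≈ 11.03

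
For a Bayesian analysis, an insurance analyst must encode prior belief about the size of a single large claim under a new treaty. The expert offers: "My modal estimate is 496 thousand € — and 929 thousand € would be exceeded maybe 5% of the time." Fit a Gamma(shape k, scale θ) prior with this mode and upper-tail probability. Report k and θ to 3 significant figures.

Gamma(k,θ) with k>1 has mode (k−1)θ, so θ = 496/(k−1).
Need P(X < 929) = 0.95 with θ tied to k this way. Start at k = 2, θ = 496: P(X<929) ≈ 0.559.
Too low — raise k to concentrate. Iterating converges to k ≈ 8.06.
Then θ = 496/(8.06−1) ≈ 70.2.

k ≈ 8.06, θ ≈ 70.2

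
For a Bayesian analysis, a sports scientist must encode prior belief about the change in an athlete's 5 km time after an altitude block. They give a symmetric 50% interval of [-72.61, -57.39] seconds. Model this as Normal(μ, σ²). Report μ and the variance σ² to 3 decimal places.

μ = -65.000, σ² = 127.297

A symmetric 50% interval runs μ ± z·σ with z = 0.6745.
Half-width = 7.61, so σ = 7.61/0.6745 = 11.2826 and σ² = 127.297.
μ is the interval midpoint, -65.000.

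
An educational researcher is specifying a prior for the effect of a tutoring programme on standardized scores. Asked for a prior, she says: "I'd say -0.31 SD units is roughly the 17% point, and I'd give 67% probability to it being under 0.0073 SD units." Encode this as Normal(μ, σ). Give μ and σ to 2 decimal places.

μ = -0.09, σ = 0.23

The p-quantile of Normal(μ,σ) is μ + z_p·σ, with z_{0.17} = -0.9542 and z_{0.67} = 0.4399.
Eliminate σ: μ = (z₂·x₁ − z₁·x₂)/(z₂ − z₁) = (0.4399·-0.31 − (-0.9542)·0.0073)/1.394 = -0.09.
Then σ = (x₂ − x₁)/(z₂ − z₁) = (0.0073 − -0.31)/1.394 = 0.23.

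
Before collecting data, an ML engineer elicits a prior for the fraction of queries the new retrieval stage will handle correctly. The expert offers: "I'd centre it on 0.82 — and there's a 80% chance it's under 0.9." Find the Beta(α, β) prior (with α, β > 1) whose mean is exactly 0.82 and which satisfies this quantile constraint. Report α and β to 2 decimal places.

α ≈ 13.82, β ≈ 3.03

With mean 0.82 fixed, write α = 0.82s, β = 0.18s where s = α+β.
Need P(θ < 0.9) = 0.8 under Beta(0.82s, 0.18s). Normal approximation: (q−m)/√(m(1−m)/s) ≈ z_{0.8} = 0.842, so s ≈ 0.82·0.18·(0.842)²/(0.9−0.82)² = 16.3.
At s = 16.3: P(θ<0.9) ≈ 0.795. Adjusting to match 0.8 gives s ≈ 16.85.
So α = 0.82·16.85 ≈ 13.82, β = 0.18·16.85 ≈ 3.03.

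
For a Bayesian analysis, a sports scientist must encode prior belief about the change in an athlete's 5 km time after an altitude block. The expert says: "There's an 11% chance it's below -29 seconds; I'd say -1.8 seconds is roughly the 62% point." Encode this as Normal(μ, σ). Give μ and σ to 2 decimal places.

For Normal(μ,σ), the p-quantile is μ + z_p·σ. Here z_{0.11} = -1.227, z_{0.62} = 0.3055.
So -29 = μ − 1.227σ and -1.8 = μ + 0.3055σ.
Subtracting: σ = (-1.8 − -29)/(0.3055 − (-1.227)) = 17.75.
Then μ = -29 − (-1.227)·17.75 = -7.22.

μ = -7.22, σ = 17.75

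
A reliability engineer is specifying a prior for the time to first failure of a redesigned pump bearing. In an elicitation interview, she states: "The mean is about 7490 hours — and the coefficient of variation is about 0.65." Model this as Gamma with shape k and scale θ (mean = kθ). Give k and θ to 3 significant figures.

For Gamma(k, scale θ): mean = kθ, variance = kθ², so CV = 1/√k.
CV = 0.65, hence k = 1/CV² = 2.37.
Then θ = mean/k = 7490/2.37 = 3160.

k ≈ 2.37, θ ≈ 3160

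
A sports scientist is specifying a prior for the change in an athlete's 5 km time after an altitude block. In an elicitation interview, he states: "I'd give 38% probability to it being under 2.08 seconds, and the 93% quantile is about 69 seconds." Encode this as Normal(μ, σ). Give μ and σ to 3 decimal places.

μ = 13.557, σ = 37.569

The p-quantile of Normal(μ,σ) is μ + z_p·σ, with z_{0.38} = -0.3055 and z_{0.93} = 1.476.
Eliminate σ: μ = (z₂·x₁ − z₁·x₂)/(z₂ − z₁) = (1.476·2.08 − (-0.3055)·69)/1.781 = 13.557.
Then σ = (x₂ − x₁)/(z₂ − z₁) = (69 − 2.08)/1.781 = 37.569.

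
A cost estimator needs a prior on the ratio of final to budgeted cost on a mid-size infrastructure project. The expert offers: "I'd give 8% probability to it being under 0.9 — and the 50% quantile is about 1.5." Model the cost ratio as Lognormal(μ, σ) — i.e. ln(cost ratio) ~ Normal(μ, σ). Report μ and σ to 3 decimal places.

μ ≈ 0.405, σ ≈ 0.364

If T ~ Lognormal(μ,σ) then ln T ~ Normal(μ,σ), so the p-quantile of ln T is μ + z_p·σ.
ln(0.9) = -0.1054 and ln(1.5) = 0.4055; z_{0.08} = -1.405, z_{0.5} = 0.
σ = (0.4055 − -0.1054)/(0 − (-1.405)) = 0.364.
μ = -0.1054 − (-1.405)·0.364 = 0.405.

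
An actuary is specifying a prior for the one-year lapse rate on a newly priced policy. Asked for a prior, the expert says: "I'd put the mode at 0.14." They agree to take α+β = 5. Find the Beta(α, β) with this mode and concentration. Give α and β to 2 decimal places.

α = 1.42, β = 3.58

For α,β > 1 the Beta mode is (α−1)/(α+β−2). With α+β = 5, the mode is (α−1)/3.
Set (α−1)/3 = 0.14 → α = 1 + 0.14·3 = 1.42.
β = 5 − α = 3.58.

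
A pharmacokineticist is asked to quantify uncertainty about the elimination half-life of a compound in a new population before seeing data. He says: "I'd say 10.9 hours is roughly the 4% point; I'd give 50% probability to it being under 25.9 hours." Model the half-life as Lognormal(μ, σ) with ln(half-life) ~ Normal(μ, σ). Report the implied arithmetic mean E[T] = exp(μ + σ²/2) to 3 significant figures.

E[T] ≈ 29.3 hours

If T ~ Lognormal(μ,σ) then ln T ~ Normal(μ,σ), so the p-quantile of ln T is μ + z_p·σ.
ln(10.9) = 2.389 and ln(25.9) = 3.254; z_{0.04} = -1.751, z_{0.5} = 0.
σ = (3.254 − 2.389)/(0 − (-1.751)) = 0.494.
μ = 2.389 − (-1.751)·0.494 = 3.254.
E[T] = exp(μ + σ²/2) = exp(3.254 + 0.1222) = 29.3 hours.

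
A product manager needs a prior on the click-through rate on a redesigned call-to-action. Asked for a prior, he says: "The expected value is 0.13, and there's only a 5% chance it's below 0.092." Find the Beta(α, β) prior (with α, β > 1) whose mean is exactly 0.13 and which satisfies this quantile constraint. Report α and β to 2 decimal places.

With mean 0.13 fixed, write α = 0.13s, β = 0.87s where s = α+β.
Need P(θ < 0.092) = 0.05 under Beta(0.13s, 0.87s). Normal approximation: (q−m)/√(m(1−m)/s) ≈ z_{0.05} = -1.64, so s ≈ 0.13·0.87·(-1.64)²/(0.092−0.13)² = 211.9.
At s = 211.9: P(θ<0.092) ≈ 0.039. Adjusting to match 0.05 gives s ≈ 186.81.
So α = 0.13·186.81 ≈ 24.29, β = 0.87·186.81 ≈ 162.53.

α ≈ 24.29, β ≈ 162.53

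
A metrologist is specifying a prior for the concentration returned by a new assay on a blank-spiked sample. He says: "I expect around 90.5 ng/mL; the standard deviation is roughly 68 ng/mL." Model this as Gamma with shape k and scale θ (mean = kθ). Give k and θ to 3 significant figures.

For Gamma(k, scale θ): mean = kθ, variance = kθ², so CV = 1/√k.
CV = SD/mean = 68/90.5 = 0.7514, hence k = 1/CV² = 1.77.
Then θ = mean/k = 90.5/1.77 = 51.1.

k ≈ 1.77, θ ≈ 51.1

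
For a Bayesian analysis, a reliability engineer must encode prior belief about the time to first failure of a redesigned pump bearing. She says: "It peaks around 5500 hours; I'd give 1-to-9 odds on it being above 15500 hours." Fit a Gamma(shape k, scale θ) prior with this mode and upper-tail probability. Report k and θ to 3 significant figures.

Gamma(k,θ) with k>1 has mode (k−1)θ, so θ = 5500/(k−1).
Need P(X < 15500) = 0.9 with θ tied to k this way. Start at k = 2, θ = 5500: P(X<15500) ≈ 0.772.
Too low — raise k to concentrate. Iterating converges to k ≈ 2.78.
Then θ = 5500/(2.78−1) ≈ 3090.

k ≈ 2.78, θ ≈ 3090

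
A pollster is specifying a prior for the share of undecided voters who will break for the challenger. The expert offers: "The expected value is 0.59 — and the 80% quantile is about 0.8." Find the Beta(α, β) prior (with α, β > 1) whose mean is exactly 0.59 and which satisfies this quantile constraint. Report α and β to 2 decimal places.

α ≈ 2.37, β ≈ 1.65

With mean 0.59 fixed, write α = 0.59s, β = 0.41s where s = α+β.
Need P(θ < 0.8) = 0.8 under Beta(0.59s, 0.41s). Normal approximation: (q−m)/√(m(1−m)/s) ≈ z_{0.8} = 0.842, so s ≈ 0.59·0.41·(0.842)²/(0.8−0.59)² = 3.9.
At s = 3.9: P(θ<0.8) ≈ 0.795. Adjusting to match 0.8 gives s ≈ 4.02.
So α = 0.59·4.02 ≈ 2.37, β = 0.41·4.02 ≈ 1.65.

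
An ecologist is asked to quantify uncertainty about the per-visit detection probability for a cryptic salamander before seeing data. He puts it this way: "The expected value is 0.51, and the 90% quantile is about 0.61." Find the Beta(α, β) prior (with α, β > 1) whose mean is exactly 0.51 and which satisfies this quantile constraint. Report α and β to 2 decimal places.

With mean 0.51 fixed, write α = 0.51s, β = 0.49s where s = α+β.
Need P(θ < 0.61) = 0.9 under Beta(0.51s, 0.49s). Normal approximation: (q−m)/√(m(1−m)/s) ≈ z_{0.9} = 1.28, so s ≈ 0.51·0.49·(1.28)²/(0.61−0.51)² = 41.0.
At s = 41.0: P(θ<0.61) ≈ 0.901. Adjusting to match 0.9 gives s ≈ 40.62.
So α = 0.51·40.62 ≈ 20.72, β = 0.49·40.62 ≈ 19.90.

α ≈ 20.72, β ≈ 19.90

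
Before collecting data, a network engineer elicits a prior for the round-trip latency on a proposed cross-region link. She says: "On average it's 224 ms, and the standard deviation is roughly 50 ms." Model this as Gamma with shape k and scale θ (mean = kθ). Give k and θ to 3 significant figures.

k ≈ 20.1, θ ≈ 11.2

For Gamma(k, scale θ): mean = kθ, variance = kθ², so CV = 1/√k.
CV = SD/mean = 50/224 = 0.2232, hence k = 1/CV² = 20.1.
Then θ = mean/k = 224/20.1 = 11.2.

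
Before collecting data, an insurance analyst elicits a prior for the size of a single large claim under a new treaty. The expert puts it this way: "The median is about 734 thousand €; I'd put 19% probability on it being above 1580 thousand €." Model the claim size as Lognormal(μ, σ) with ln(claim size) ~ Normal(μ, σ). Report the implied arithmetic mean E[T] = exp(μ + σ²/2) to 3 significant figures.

E[T] ≈ 1070 thousand €

If T ~ Lognormal(μ,σ) then ln T ~ Normal(μ,σ), so the p-quantile of ln T is μ + z_p·σ.
ln(734) = 6.599 and ln(1580) = 7.365; z_{0.5} = 0, z_{0.81} = 0.8779.
σ = (7.365 − 6.599)/(0.8779 − (0)) = 0.873.
μ = 6.599 − (0)·0.873 = 6.599.
E[T] = exp(μ + σ²/2) = exp(6.599 + 0.3813) = 1070 thousand €.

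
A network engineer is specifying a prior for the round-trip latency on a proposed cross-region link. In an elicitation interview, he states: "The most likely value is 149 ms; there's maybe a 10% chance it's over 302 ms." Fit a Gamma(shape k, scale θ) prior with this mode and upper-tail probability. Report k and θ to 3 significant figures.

k ≈ 4.84, θ ≈ 38.8

Gamma(k,θ) with k>1 has mode (k−1)θ, so θ = 149/(k−1).
Need P(X < 302) = 0.9 with θ tied to k this way. Start at k = 2, θ = 149: P(X<302) ≈ 0.601.
Too low — raise k to concentrate. Iterating converges to k ≈ 4.84.
Then θ = 149/(4.84−1) ≈ 38.8.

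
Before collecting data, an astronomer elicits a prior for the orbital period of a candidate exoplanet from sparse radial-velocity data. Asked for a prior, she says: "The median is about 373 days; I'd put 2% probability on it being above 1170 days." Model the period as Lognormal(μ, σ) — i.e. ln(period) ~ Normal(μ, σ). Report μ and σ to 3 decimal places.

If T ~ Lognormal(μ,σ) then ln T ~ Normal(μ,σ), so the p-quantile of ln T is μ + z_p·σ.
ln(373) = 5.922 and ln(1170) = 7.065; z_{0.5} = 0, z_{0.98} = 2.054.
σ = (7.065 − 5.922)/(2.054 − (0)) = 0.557.
μ = 5.922 − (0)·0.557 = 5.922.

μ ≈ 5.922, σ ≈ 0.557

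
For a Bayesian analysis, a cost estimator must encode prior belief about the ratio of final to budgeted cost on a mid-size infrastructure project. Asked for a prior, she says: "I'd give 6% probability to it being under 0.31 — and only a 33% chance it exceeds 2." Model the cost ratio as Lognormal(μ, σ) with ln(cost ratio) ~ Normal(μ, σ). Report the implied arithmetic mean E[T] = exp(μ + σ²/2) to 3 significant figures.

If T ~ Lognormal(μ,σ) then ln T ~ Normal(μ,σ), so the p-quantile of ln T is μ + z_p·σ.
ln(0.31) = -1.171 and ln(2) = 0.6931; z_{0.06} = -1.555, z_{0.67} = 0.4399.
σ = (0.6931 − -1.171)/(0.4399 − (-1.555)) = 0.935.
μ = -1.171 − (-1.555)·0.935 = 0.282.
E[T] = exp(μ + σ²/2) = exp(0.282 + 0.4368) = 2.05.

E[T] ≈ 2.05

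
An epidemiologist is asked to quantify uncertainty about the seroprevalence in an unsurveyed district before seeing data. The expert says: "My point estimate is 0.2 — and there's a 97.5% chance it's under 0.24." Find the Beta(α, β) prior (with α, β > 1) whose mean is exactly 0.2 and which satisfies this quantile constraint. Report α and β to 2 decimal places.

With mean 0.2 fixed, write α = 0.2s, β = 0.8s where s = α+β.
Need P(θ < 0.24) = 0.975 under Beta(0.2s, 0.8s). Normal approximation: (q−m)/√(m(1−m)/s) ≈ z_{0.975} = 1.96, so s ≈ 0.2·0.8·(1.96)²/(0.24−0.2)² = 384.1.
At s = 384.1: P(θ<0.24) ≈ 0.971. Adjusting to match 0.975 gives s ≈ 410.37.
So α = 0.2·410.37 ≈ 82.07, β = 0.8·410.37 ≈ 328.29.

α ≈ 82.07, β ≈ 328.29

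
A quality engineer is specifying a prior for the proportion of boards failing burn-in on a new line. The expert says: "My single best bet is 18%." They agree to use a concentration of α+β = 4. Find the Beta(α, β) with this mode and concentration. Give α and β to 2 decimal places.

For α,β > 1 the Beta mode is (α−1)/(α+β−2). With α+β = 4, the mode is (α−1)/2.
Set (α−1)/2 = 0.18 → α = 1 + 0.18·2 = 1.36.
β = 4 − α = 2.64.

α = 1.36, β = 2.64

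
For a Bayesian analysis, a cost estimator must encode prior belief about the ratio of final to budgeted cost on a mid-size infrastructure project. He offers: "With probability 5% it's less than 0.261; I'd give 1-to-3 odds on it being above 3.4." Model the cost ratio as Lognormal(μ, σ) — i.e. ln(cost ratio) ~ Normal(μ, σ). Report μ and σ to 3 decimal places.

μ ≈ 0.477, σ ≈ 1.107

If T ~ Lognormal(μ,σ) then ln T ~ Normal(μ,σ), so the p-quantile of ln T is μ + z_p·σ.
ln(0.261) = -1.343 and ln(3.4) = 1.224; z_{0.05} = -1.645, z_{0.75} = 0.6745.
σ = (1.224 − -1.343)/(0.6745 − (-1.645)) = 1.107.
μ = -1.343 − (-1.645)·1.107 = 0.477.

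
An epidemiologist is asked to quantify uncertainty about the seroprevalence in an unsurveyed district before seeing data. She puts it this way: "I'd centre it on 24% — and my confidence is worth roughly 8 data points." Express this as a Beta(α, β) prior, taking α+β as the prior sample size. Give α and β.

α = 1.92, β = 6.08

Under the effective-sample-size interpretation, Beta(α, β) has prior mean α/(α+β) and prior sample size α+β.
So α+β = 8 and α/(α+β) = 0.24, giving α = 0.24·8 = 1.92 and β = 8 − 1.92 = 6.08.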